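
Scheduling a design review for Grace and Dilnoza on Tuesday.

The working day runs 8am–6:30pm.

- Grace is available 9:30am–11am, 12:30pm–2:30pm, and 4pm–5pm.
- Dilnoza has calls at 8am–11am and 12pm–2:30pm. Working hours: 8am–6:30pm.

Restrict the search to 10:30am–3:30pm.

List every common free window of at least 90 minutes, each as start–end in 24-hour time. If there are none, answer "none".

none

Dilnoza free within 08:00–18:30: 11:00–12:00, 14:30–18:30.
Grace ∩ Dilnoza: 16:00–17:00.
Restricted to 10:30–15:30: (none).
Windows ≥ 90 min: (none).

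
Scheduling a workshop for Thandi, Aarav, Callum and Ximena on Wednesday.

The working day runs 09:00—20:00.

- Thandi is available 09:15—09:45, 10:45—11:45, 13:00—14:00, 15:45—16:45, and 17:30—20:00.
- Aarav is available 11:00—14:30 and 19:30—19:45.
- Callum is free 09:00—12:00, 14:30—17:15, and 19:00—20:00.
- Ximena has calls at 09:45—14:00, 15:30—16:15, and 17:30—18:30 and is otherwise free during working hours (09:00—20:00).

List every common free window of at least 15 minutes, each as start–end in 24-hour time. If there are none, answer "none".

Ximena free within 09:00–20:00: 09:00–09:45, 14:00–15:30, 16:15–17:30, 18:30–20:00.
Thandi ∩ Aarav: 11:00–11:45, 13:00–14:00, 19:30–19:45.
Thandi ∩ Aarav ∩ Callum: 11:00–11:45, 19:30–19:45.
Thandi ∩ Aarav ∩ Callum ∩ Ximena: 19:30–19:45.
Windows ≥ 15 min: 19:30–19:45.

19:30–19:45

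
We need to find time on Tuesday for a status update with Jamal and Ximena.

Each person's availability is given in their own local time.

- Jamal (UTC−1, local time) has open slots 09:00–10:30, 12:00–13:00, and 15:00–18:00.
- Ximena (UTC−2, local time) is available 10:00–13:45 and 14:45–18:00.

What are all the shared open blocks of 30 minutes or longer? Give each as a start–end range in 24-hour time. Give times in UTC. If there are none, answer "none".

13:00–14:00, 16:45–19:00

Jamal → UTC: 10:00–11:30, 13:00–14:00, 16:00–19:00.
Ximena → UTC: 12:00–15:45, 16:45–20:00.
Jamal ∩ Ximena: 13:00–14:00, 16:45–19:00.
Windows ≥ 30 min: 13:00–14:00, 16:45–19:00.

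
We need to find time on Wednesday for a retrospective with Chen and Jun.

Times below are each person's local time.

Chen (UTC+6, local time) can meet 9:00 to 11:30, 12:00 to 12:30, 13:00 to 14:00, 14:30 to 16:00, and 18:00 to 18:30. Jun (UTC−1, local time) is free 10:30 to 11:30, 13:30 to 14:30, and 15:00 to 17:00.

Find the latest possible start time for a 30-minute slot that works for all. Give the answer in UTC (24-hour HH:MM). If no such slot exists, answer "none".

12:00

Chen → UTC: 03:00–05:30, 06:00–06:30, 07:00–08:00, 08:30–10:00, 12:00–12:30.
Jun → UTC: 11:30–12:30, 14:30–15:30, 16:00–18:00.
Chen ∩ Jun: 12:00–12:30.
Windows ≥ 30 min: 12:00–12:30.
Latest start in the last window 12:00–12:30 is 12:30 − 30 min = 12:00.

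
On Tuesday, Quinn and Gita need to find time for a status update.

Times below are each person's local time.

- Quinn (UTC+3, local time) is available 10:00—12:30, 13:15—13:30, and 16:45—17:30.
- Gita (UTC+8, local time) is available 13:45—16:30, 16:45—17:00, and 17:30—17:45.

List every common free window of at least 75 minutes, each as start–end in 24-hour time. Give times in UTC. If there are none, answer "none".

07:00–08:30

Quinn → UTC: 07:00–09:30, 10:15–10:30, 13:45–14:30.
Gita → UTC: 05:45–08:30, 08:45–09:00, 09:30–09:45.
Quinn ∩ Gita: 07:00–08:30, 08:45–09:00.
Windows ≥ 75 min: 07:00–08:30.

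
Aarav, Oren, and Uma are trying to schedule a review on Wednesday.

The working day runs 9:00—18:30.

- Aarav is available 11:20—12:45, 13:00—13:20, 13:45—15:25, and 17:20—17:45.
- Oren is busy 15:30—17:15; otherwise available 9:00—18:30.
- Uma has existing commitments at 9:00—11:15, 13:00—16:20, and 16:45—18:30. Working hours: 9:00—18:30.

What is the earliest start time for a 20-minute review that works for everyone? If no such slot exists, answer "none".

11:20

Oren free within 09:00–18:30: 09:00–15:30, 17:15–18:30.
Uma free within 09:00–18:30: 11:15–13:00, 16:20–16:45.
Aarav ∩ Oren: 11:20–12:45, 13:00–13:20, 13:45–15:25, 17:20–17:45.
Aarav ∩ Oren ∩ Uma: 11:20–12:45.
Windows ≥ 20 min: 11:20–12:45.
Earliest such window starts at 11:20.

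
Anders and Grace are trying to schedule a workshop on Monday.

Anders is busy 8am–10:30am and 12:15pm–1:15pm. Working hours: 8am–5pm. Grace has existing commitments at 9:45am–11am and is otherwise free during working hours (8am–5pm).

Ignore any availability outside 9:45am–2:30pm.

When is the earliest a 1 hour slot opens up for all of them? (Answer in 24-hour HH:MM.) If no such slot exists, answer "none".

Anders free within 08:00–17:00: 10:30–12:15, 13:15–17:00.
Grace free within 08:00–17:00: 08:00–09:45, 11:00–17:00.
Anders ∩ Grace: 11:00–12:15, 13:15–17:00.
Restricted to 09:45–14:30: 11:00–12:15, 13:15–14:30.
Windows ≥ 60 min: 11:00–12:15, 13:15–14:30.
Earliest such window starts at 11:00.

11:00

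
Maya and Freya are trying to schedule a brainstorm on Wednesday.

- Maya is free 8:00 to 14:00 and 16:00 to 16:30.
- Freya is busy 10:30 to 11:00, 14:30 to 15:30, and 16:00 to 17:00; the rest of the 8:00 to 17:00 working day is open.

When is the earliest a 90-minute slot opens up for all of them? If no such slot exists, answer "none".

08:00

Freya free within 08:00–17:00: 08:00–10:30, 11:00–14:30, 15:30–16:00.
Maya ∩ Freya: 08:00–10:30, 11:00–14:00.
Windows ≥ 90 min: 08:00–10:30, 11:00–14:00.
Earliest such window starts at 08:00.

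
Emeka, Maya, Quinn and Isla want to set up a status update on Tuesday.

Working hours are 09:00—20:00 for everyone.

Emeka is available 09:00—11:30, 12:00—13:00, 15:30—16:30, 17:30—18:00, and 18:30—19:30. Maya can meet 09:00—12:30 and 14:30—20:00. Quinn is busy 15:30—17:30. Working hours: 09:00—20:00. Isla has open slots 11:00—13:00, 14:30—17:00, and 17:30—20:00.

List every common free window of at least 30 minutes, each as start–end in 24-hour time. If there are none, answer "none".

Quinn free within 09:00–20:00: 09:00–15:30, 17:30–20:00.
Emeka ∩ Maya: 09:00–11:30, 12:00–12:30, 15:30–16:30, 17:30–18:00, 18:30–19:30.
Emeka ∩ Maya ∩ Quinn: 09:00–11:30, 12:00–12:30, 17:30–18:00, 18:30–19:30.
Emeka ∩ Maya ∩ Quinn ∩ Isla: 11:00–11:30, 12:00–12:30, 17:30–18:00, 18:30–19:30.
Windows ≥ 30 min: 11:00–11:30, 12:00–12:30, 17:30–18:00, 18:30–19:30.

11:00–11:30, 12:00–12:30, 17:30–18:00, 18:30–19:30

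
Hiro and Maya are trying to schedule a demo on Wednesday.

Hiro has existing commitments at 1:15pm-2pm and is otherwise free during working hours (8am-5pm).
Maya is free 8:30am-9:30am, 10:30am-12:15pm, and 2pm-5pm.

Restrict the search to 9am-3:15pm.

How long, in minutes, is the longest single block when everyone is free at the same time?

Hiro free within 08:00–17:00: 08:00–13:15, 14:00–17:00.
Hiro ∩ Maya: 08:30–09:30, 10:30–12:15, 14:00–17:00.
Restricted to 09:00–15:15: 09:00–09:30, 10:30–12:15, 14:00–15:15.
Common window lengths: 30, 105, 75 min; longest is 105.

105 minutes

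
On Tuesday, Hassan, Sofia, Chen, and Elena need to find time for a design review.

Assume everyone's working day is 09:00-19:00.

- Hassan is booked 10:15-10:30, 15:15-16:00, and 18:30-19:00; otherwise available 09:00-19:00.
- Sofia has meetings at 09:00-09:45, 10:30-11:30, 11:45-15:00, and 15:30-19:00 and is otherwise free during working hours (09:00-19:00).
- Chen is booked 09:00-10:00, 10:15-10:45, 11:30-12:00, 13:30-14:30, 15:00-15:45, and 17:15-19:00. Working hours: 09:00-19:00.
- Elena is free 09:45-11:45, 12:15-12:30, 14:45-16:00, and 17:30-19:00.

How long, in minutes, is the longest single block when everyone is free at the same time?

15 minutes

Hassan free within 09:00–19:00: 09:00–10:15, 10:30–15:15, 16:00–18:30.
Sofia free within 09:00–19:00: 09:45–10:30, 11:30–11:45, 15:00–15:30.
Chen free within 09:00–19:00: 10:00–10:15, 10:45–11:30, 12:00–13:30, 14:30–15:00, 15:45–17:15.
Hassan ∩ Sofia: 09:45–10:15, 11:30–11:45, 15:00–15:15.
Hassan ∩ Sofia ∩ Chen: 10:00–10:15.
Hassan ∩ Sofia ∩ Chen ∩ Elena: 10:00–10:15.
Single common window of 15 minutes.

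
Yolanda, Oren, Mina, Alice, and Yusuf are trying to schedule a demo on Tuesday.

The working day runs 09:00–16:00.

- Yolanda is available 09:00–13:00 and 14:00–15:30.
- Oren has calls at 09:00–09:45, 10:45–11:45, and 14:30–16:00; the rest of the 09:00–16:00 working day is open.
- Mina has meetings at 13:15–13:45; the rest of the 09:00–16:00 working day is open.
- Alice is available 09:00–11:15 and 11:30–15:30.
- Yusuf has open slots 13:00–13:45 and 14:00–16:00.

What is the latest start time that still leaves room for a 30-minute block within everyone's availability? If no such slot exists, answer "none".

Oren free within 09:00–16:00: 09:45–10:45, 11:45–14:30.
Mina free within 09:00–16:00: 09:00–13:15, 13:45–16:00.
Yolanda ∩ Oren: 09:45–10:45, 11:45–13:00, 14:00–14:30.
Yolanda ∩ Oren ∩ Mina: 09:45–10:45, 11:45–13:00, 14:00–14:30.
Yolanda ∩ Oren ∩ Mina ∩ Alice: 09:45–10:45, 11:45–13:00, 14:00–14:30.
Yolanda ∩ Oren ∩ Mina ∩ Alice ∩ Yusuf: 14:00–14:30.
Windows ≥ 30 min: 14:00–14:30.
Latest start in the last window 14:00–14:30 is 14:30 − 30 min = 14:00.

14:00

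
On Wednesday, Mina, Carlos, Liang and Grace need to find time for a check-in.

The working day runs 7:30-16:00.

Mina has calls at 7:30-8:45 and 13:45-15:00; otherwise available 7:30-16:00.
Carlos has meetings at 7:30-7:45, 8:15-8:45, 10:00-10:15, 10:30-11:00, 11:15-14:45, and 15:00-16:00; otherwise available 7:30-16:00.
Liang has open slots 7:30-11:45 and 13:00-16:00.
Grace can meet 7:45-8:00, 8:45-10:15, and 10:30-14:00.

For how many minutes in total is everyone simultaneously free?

Mina free within 07:30–16:00: 08:45–13:45, 15:00–16:00.
Carlos free within 07:30–16:00: 07:45–08:15, 08:45–10:00, 10:15–10:30, 11:00–11:15, 14:45–15:00.
Mina ∩ Carlos: 08:45–10:00, 10:15–10:30, 11:00–11:15.
Mina ∩ Carlos ∩ Liang: 08:45–10:00, 10:15–10:30, 11:00–11:15.
Mina ∩ Carlos ∩ Liang ∩ Grace: 08:45–10:00, 11:00–11:15.
Total common minutes: 75 + 15 = 90.

90 minutes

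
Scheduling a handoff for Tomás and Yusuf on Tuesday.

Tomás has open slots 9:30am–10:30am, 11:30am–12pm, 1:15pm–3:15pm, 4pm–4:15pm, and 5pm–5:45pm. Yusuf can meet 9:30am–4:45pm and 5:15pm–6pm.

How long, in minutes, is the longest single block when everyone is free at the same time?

120 minutes

Tomás ∩ Yusuf: 09:30–10:30, 11:30–12:00, 13:15–15:15, 16:00–16:15, 17:15–17:45.
Common window lengths: 60, 30, 120, 15, 30 min; longest is 120.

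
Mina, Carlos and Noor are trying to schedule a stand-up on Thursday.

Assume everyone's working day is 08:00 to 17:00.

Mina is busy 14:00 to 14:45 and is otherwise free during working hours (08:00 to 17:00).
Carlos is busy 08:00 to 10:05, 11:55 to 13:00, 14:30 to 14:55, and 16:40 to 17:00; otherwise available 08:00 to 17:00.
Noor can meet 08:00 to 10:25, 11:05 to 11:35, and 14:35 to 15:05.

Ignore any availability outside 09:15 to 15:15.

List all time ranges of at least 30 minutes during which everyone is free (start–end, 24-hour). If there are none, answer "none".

11:05–11:35

Mina free within 08:00–17:00: 08:00–14:00, 14:45–17:00.
Carlos free within 08:00–17:00: 10:05–11:55, 13:00–14:30, 14:55–16:40.
Mina ∩ Carlos: 10:05–11:55, 13:00–14:00, 14:55–16:40.
Mina ∩ Carlos ∩ Noor: 10:05–10:25, 11:05–11:35, 14:55–15:05.
Restricted to 09:15–15:15: 10:05–10:25, 11:05–11:35, 14:55–15:05.
Windows ≥ 30 min: 11:05–11:35.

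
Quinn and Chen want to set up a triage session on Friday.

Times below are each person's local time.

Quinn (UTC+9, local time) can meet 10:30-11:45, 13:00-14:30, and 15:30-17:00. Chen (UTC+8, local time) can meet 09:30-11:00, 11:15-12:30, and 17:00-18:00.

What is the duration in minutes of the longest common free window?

Quinn → UTC: 01:30–02:45, 04:00–05:30, 06:30–08:00.
Chen → UTC: 01:30–03:00, 03:15–04:30, 09:00–10:00.
Quinn ∩ Chen: 01:30–02:45, 04:00–04:30.
Common window lengths: 75, 30 min; longest is 75.

75 minutes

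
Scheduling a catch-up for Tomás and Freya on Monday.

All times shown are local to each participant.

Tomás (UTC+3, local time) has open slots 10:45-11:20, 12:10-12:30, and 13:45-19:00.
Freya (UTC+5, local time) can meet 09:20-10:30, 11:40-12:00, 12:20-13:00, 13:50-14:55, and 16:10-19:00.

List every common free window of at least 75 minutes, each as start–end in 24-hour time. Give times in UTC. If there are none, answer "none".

Tomás → UTC: 07:45–08:20, 09:10–09:30, 10:45–16:00.
Freya → UTC: 04:20–05:30, 06:40–07:00, 07:20–08:00, 08:50–09:55, 11:10–14:00.
Tomás ∩ Freya: 07:45–08:00, 09:10–09:30, 11:10–14:00.
Windows ≥ 75 min: 11:10–14:00.

11:10–14:00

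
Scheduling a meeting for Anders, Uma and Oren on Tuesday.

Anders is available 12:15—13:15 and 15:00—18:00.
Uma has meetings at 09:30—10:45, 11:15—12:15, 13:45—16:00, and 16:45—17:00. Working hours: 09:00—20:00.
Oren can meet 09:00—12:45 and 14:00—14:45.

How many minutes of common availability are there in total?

30 minutes

Uma free within 09:00–20:00: 09:00–09:30, 10:45–11:15, 12:15–13:45, 16:00–16:45, 17:00–20:00.
Anders ∩ Uma: 12:15–13:15, 16:00–16:45, 17:00–18:00.
Anders ∩ Uma ∩ Oren: 12:15–12:45.
Total common minutes: 30.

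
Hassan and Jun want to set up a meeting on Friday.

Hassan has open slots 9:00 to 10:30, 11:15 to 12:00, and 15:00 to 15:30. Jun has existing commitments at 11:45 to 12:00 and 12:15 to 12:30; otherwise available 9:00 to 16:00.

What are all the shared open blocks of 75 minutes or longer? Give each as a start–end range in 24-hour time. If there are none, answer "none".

Jun free within 09:00–16:00: 09:00–11:45, 12:00–12:15, 12:30–16:00.
Hassan ∩ Jun: 09:00–10:30, 11:15–11:45, 15:00–15:30.
Windows ≥ 75 min: 09:00–10:30.

09:00–10:30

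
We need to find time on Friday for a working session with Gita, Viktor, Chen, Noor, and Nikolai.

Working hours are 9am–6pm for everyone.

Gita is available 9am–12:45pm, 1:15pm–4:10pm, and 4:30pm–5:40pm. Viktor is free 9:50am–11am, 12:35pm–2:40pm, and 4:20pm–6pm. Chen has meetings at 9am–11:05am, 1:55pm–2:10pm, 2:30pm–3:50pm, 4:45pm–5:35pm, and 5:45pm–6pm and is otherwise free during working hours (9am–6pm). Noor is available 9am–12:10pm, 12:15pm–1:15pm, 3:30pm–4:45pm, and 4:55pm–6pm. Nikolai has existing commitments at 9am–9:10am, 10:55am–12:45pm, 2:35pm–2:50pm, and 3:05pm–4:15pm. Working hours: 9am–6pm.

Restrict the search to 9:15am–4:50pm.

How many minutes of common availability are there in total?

15 minutes

Chen free within 09:00–18:00: 11:05–13:55, 14:10–14:30, 15:50–16:45, 17:35–17:45.
Nikolai free within 09:00–18:00: 09:10–10:55, 12:45–14:35, 14:50–15:05, 16:15–18:00.
Gita ∩ Viktor: 09:50–11:00, 12:35–12:45, 13:15–14:40, 16:30–17:40.
Gita ∩ Viktor ∩ Chen: 12:35–12:45, 13:15–13:55, 14:10–14:30, 16:30–16:45, 17:35–17:40.
Gita ∩ Viktor ∩ Chen ∩ Noor: 12:35–12:45, 16:30–16:45, 17:35–17:40.
Gita ∩ Viktor ∩ Chen ∩ Noor ∩ Nikolai: 16:30–16:45, 17:35–17:40.
Restricted to 09:15–16:50: 16:30–16:45.
Total common minutes: 15.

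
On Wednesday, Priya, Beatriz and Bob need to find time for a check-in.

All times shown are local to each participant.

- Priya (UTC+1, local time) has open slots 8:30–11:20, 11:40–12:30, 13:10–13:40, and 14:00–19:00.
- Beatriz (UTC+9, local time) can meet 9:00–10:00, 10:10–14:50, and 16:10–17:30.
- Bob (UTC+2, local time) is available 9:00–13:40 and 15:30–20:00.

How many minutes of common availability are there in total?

60 minutes

Priya → UTC: 07:30–10:20, 10:40–11:30, 12:10–12:40, 13:00–18:00.
Beatriz → UTC: 00:00–01:00, 01:10–05:50, 07:10–08:30.
Bob → UTC: 07:00–11:40, 13:30–18:00.
Priya ∩ Beatriz: 07:30–08:30.
Priya ∩ Beatriz ∩ Bob: 07:30–08:30.
Total common minutes: 60.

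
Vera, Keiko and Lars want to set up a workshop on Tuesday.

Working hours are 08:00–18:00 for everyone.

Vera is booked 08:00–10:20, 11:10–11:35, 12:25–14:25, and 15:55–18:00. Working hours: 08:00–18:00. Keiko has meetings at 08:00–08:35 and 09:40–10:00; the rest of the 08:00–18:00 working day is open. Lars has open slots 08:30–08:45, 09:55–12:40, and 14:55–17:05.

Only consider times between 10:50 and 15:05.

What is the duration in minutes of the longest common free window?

Vera free within 08:00–18:00: 10:20–11:10, 11:35–12:25, 14:25–15:55.
Keiko free within 08:00–18:00: 08:35–09:40, 10:00–18:00.
Vera ∩ Keiko: 10:20–11:10, 11:35–12:25, 14:25–15:55.
Vera ∩ Keiko ∩ Lars: 10:20–11:10, 11:35–12:25, 14:55–15:55.
Restricted to 10:50–15:05: 10:50–11:10, 11:35–12:25, 14:55–15:05.
Common window lengths: 20, 50, 10 min; longest is 50.

50 minutes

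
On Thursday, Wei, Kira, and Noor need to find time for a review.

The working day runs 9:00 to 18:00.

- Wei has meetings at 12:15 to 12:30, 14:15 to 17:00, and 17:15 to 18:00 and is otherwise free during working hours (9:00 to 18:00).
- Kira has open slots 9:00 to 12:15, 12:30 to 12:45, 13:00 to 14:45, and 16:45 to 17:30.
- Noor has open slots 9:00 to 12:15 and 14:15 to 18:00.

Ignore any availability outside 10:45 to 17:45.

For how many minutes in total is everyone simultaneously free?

Wei free within 09:00–18:00: 09:00–12:15, 12:30–14:15, 17:00–17:15.
Wei ∩ Kira: 09:00–12:15, 12:30–12:45, 13:00–14:15, 17:00–17:15.
Wei ∩ Kira ∩ Noor: 09:00–12:15, 17:00–17:15.
Restricted to 10:45–17:45: 10:45–12:15, 17:00–17:15.
Total common minutes: 90 + 15 = 105.

105 minutes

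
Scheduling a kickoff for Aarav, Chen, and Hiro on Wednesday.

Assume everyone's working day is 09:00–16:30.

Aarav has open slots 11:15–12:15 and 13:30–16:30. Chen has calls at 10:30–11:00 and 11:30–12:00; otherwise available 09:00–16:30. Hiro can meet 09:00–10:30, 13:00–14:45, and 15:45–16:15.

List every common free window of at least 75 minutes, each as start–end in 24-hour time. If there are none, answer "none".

Chen free within 09:00–16:30: 09:00–10:30, 11:00–11:30, 12:00–16:30.
Aarav ∩ Chen: 11:15–11:30, 12:00–12:15, 13:30–16:30.
Aarav ∩ Chen ∩ Hiro: 13:30–14:45, 15:45–16:15.
Windows ≥ 75 min: 13:30–14:45.

13:30–14:45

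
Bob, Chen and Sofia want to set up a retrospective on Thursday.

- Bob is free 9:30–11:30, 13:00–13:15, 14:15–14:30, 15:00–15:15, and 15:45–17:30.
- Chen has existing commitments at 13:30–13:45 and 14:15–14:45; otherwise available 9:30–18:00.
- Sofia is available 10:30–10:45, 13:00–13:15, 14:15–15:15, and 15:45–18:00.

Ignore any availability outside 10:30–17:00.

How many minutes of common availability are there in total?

Chen free within 09:30–18:00: 09:30–13:30, 13:45–14:15, 14:45–18:00.
Bob ∩ Chen: 09:30–11:30, 13:00–13:15, 15:00–15:15, 15:45–17:30.
Bob ∩ Chen ∩ Sofia: 10:30–10:45, 13:00–13:15, 15:00–15:15, 15:45–17:30.
Restricted to 10:30–17:00: 10:30–10:45, 13:00–13:15, 15:00–15:15, 15:45–17:00.
Total common minutes: 15 + 15 + 15 + 75 = 120.

120 minutes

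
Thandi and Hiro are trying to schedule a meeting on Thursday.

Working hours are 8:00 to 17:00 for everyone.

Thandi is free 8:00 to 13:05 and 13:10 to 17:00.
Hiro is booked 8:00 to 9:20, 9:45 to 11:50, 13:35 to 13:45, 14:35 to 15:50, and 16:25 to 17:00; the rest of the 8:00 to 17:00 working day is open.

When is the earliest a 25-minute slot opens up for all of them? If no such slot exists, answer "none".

Hiro free within 08:00–17:00: 09:20–09:45, 11:50–13:35, 13:45–14:35, 15:50–16:25.
Thandi ∩ Hiro: 09:20–09:45, 11:50–13:05, 13:10–13:35, 13:45–14:35, 15:50–16:25.
Windows ≥ 25 min: 09:20–09:45, 11:50–13:05, 13:10–13:35, 13:45–14:35, 15:50–16:25.
Earliest such window starts at 09:20.

09:20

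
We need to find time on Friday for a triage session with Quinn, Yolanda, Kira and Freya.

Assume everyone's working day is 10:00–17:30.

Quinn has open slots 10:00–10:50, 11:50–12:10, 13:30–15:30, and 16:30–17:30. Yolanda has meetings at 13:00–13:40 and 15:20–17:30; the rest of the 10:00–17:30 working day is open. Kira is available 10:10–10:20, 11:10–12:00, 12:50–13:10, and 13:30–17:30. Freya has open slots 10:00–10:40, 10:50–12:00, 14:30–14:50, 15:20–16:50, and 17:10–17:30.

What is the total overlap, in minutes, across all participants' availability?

40 minutes

Yolanda free within 10:00–17:30: 10:00–13:00, 13:40–15:20.
Quinn ∩ Yolanda: 10:00–10:50, 11:50–12:10, 13:40–15:20.
Quinn ∩ Yolanda ∩ Kira: 10:10–10:20, 11:50–12:00, 13:40–15:20.
Quinn ∩ Yolanda ∩ Kira ∩ Freya: 10:10–10:20, 11:50–12:00, 14:30–14:50.
Total common minutes: 10 + 10 + 20 = 40.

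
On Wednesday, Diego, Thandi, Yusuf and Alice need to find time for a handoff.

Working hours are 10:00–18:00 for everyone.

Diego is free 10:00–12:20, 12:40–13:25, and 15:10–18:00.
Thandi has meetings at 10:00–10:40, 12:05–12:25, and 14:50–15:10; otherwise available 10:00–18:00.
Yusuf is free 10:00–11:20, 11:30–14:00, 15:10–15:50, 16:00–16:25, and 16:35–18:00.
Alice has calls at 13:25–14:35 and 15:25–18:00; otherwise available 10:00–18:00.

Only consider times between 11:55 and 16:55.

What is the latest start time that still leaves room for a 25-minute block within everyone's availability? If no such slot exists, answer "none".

Thandi free within 10:00–18:00: 10:40–12:05, 12:25–14:50, 15:10–18:00.
Alice free within 10:00–18:00: 10:00–13:25, 14:35–15:25.
Diego ∩ Thandi: 10:40–12:05, 12:40–13:25, 15:10–18:00.
Diego ∩ Thandi ∩ Yusuf: 10:40–11:20, 11:30–12:05, 12:40–13:25, 15:10–15:50, 16:00–16:25, 16:35–18:00.
Diego ∩ Thandi ∩ Yusuf ∩ Alice: 10:40–11:20, 11:30–12:05, 12:40–13:25, 15:10–15:25.
Restricted to 11:55–16:55: 11:55–12:05, 12:40–13:25, 15:10–15:25.
Windows ≥ 25 min: 12:40–13:25.
Latest start in the last window 12:40–13:25 is 13:25 − 25 min = 13:00.

13:00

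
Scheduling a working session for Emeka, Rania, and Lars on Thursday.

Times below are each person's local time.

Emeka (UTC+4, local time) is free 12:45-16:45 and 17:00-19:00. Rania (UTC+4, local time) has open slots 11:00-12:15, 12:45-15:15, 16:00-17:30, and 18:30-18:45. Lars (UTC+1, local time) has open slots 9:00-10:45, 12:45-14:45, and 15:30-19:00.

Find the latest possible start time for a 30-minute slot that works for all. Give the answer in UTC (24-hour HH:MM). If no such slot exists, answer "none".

13:00

Emeka → UTC: 08:45–12:45, 13:00–15:00.
Rania → UTC: 07:00–08:15, 08:45–11:15, 12:00–13:30, 14:30–14:45.
Lars → UTC: 08:00–09:45, 11:45–13:45, 14:30–18:00.
Emeka ∩ Rania: 08:45–11:15, 12:00–12:45, 13:00–13:30, 14:30–14:45.
Emeka ∩ Rania ∩ Lars: 08:45–09:45, 12:00–12:45, 13:00–13:30, 14:30–14:45.
Windows ≥ 30 min: 08:45–09:45, 12:00–12:45, 13:00–13:30.
Latest start in the last window 13:00–13:30 is 13:30 − 30 min = 13:00.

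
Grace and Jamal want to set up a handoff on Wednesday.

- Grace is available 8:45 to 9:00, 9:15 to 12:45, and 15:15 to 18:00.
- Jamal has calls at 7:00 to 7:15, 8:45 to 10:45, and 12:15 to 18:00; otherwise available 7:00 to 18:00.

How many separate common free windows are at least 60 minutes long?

1

Jamal free within 07:00–18:00: 07:15–08:45, 10:45–12:15.
Grace ∩ Jamal: 10:45–12:15.
Windows ≥ 60 min: 10:45–12:15.
That's 1 window.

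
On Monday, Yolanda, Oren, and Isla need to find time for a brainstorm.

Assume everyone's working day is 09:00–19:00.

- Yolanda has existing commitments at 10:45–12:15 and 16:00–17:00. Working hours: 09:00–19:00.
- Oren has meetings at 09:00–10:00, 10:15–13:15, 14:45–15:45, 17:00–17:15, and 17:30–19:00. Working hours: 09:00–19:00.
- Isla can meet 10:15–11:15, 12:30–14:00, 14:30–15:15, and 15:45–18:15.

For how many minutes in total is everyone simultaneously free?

Yolanda free within 09:00–19:00: 09:00–10:45, 12:15–16:00, 17:00–19:00.
Oren free within 09:00–19:00: 10:00–10:15, 13:15–14:45, 15:45–17:00, 17:15–17:30.
Yolanda ∩ Oren: 10:00–10:15, 13:15–14:45, 15:45–16:00, 17:15–17:30.
Yolanda ∩ Oren ∩ Isla: 13:15–14:00, 14:30–14:45, 15:45–16:00, 17:15–17:30.
Total common minutes: 45 + 15 + 15 + 15 = 90.

90 minutes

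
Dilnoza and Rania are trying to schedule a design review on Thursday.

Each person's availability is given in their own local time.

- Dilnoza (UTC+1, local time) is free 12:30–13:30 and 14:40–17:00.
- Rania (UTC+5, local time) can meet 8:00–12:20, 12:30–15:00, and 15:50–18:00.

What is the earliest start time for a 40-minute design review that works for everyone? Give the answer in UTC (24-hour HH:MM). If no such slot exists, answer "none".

Dilnoza → UTC: 11:30–12:30, 13:40–16:00.
Rania → UTC: 03:00–07:20, 07:30–10:00, 10:50–13:00.
Dilnoza ∩ Rania: 11:30–12:30.
Windows ≥ 40 min: 11:30–12:30.
Earliest such window starts at 11:30.

11:30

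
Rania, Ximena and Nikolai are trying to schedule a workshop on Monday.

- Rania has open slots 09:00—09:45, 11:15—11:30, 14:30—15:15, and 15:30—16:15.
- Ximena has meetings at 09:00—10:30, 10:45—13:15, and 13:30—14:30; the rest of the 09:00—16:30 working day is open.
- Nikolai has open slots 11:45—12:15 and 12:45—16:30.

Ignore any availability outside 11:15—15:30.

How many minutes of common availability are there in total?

45 minutes

Ximena free within 09:00–16:30: 10:30–10:45, 13:15–13:30, 14:30–16:30.
Rania ∩ Ximena: 14:30–15:15, 15:30–16:15.
Rania ∩ Ximena ∩ Nikolai: 14:30–15:15, 15:30–16:15.
Restricted to 11:15–15:30: 14:30–15:15.
Total common minutes: 45.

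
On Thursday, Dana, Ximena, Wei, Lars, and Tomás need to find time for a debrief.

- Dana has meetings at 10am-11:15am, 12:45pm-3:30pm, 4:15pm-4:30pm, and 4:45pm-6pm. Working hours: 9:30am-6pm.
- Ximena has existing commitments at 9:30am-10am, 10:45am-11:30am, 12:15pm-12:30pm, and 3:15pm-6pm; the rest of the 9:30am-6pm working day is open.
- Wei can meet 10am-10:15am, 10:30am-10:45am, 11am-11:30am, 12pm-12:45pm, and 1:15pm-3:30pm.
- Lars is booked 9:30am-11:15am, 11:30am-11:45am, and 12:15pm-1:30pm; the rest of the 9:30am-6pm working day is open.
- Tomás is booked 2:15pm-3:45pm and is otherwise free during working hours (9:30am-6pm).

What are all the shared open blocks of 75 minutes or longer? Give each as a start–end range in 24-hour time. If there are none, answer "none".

Dana free within 09:30–18:00: 09:30–10:00, 11:15–12:45, 15:30–16:15, 16:30–16:45.
Ximena free within 09:30–18:00: 10:00–10:45, 11:30–12:15, 12:30–15:15.
Lars free within 09:30–18:00: 11:15–11:30, 11:45–12:15, 13:30–18:00.
Tomás free within 09:30–18:00: 09:30–14:15, 15:45–18:00.
Dana ∩ Ximena: 11:30–12:15, 12:30–12:45.
Dana ∩ Ximena ∩ Wei: 12:00–12:15, 12:30–12:45.
Dana ∩ Ximena ∩ Wei ∩ Lars: 12:00–12:15.
Dana ∩ Ximena ∩ Wei ∩ Lars ∩ Tomás: 12:00–12:15.
Windows ≥ 75 min: (none).

none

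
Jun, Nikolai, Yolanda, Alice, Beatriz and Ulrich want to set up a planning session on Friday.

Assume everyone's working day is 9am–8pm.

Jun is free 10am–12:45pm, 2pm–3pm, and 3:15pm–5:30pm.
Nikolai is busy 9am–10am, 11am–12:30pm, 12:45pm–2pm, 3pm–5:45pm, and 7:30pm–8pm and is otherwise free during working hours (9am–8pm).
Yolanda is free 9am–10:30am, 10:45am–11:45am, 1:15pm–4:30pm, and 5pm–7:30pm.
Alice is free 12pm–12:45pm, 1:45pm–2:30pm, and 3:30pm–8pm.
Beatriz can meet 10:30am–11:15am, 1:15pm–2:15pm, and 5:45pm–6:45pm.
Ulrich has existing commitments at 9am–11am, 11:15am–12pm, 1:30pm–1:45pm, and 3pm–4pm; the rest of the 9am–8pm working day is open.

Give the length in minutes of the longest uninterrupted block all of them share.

Nikolai free within 09:00–20:00: 10:00–11:00, 12:30–12:45, 14:00–15:00, 17:45–19:30.
Ulrich free within 09:00–20:00: 11:00–11:15, 12:00–13:30, 13:45–15:00, 16:00–20:00.
Jun ∩ Nikolai: 10:00–11:00, 12:30–12:45, 14:00–15:00.
Jun ∩ Nikolai ∩ Yolanda: 10:00–10:30, 10:45–11:00, 14:00–15:00.
Jun ∩ Nikolai ∩ Yolanda ∩ Alice: 14:00–14:30.
Jun ∩ Nikolai ∩ Yolanda ∩ Alice ∩ Beatriz: 14:00–14:15.
Jun ∩ Nikolai ∩ Yolanda ∩ Alice ∩ Beatriz ∩ Ulrich: 14:00–14:15.
Single common window of 15 minutes.

15 minutes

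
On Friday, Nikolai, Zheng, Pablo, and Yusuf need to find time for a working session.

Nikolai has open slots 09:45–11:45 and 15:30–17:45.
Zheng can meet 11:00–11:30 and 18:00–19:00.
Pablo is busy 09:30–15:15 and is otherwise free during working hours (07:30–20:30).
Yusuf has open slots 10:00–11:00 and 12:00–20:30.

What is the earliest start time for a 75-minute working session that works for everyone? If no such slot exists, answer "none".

none

Pablo free within 07:30–20:30: 07:30–09:30, 15:15–20:30.
Nikolai ∩ Zheng: 11:00–11:30.
Nikolai ∩ Zheng ∩ Pablo: (none).
Nikolai ∩ Zheng ∩ Pablo ∩ Yusuf: (none).
Windows ≥ 75 min: (none).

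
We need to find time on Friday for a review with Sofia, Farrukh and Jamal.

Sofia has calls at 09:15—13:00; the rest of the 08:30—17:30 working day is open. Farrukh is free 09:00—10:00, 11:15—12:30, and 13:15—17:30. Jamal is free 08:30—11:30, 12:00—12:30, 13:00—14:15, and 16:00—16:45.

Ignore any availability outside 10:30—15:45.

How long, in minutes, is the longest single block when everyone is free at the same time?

Sofia free within 08:30–17:30: 08:30–09:15, 13:00–17:30.
Sofia ∩ Farrukh: 09:00–09:15, 13:15–17:30.
Sofia ∩ Farrukh ∩ Jamal: 09:00–09:15, 13:15–14:15, 16:00–16:45.
Restricted to 10:30–15:45: 13:15–14:15.
Single common window of 60 minutes.

60 minutes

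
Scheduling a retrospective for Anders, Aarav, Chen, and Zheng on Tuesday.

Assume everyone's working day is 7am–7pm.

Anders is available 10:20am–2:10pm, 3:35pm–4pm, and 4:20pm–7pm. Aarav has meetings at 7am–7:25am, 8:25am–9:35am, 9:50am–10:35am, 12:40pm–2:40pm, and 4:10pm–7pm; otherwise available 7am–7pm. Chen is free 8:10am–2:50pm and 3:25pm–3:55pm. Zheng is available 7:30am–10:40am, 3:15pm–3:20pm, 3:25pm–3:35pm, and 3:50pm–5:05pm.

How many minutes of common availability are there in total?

Aarav free within 07:00–19:00: 07:25–08:25, 09:35–09:50, 10:35–12:40, 14:40–16:10.
Anders ∩ Aarav: 10:35–12:40, 15:35–16:00.
Anders ∩ Aarav ∩ Chen: 10:35–12:40, 15:35–15:55.
Anders ∩ Aarav ∩ Chen ∩ Zheng: 10:35–10:40, 15:50–15:55.
Total common minutes: 5 + 5 = 10.

10 minutes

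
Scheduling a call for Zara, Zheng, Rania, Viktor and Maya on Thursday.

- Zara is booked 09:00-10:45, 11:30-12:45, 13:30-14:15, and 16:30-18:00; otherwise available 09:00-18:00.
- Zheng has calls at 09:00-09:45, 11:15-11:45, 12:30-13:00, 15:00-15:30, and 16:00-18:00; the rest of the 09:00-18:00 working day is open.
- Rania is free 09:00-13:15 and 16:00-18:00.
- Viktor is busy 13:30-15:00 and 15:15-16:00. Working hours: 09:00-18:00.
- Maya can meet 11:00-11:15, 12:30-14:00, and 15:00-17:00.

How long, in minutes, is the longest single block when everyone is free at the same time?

15 minutes

Zara free within 09:00–18:00: 10:45–11:30, 12:45–13:30, 14:15–16:30.
Zheng free within 09:00–18:00: 09:45–11:15, 11:45–12:30, 13:00–15:00, 15:30–16:00.
Viktor free within 09:00–18:00: 09:00–13:30, 15:00–15:15, 16:00–18:00.
Zara ∩ Zheng: 10:45–11:15, 13:00–13:30, 14:15–15:00, 15:30–16:00.
Zara ∩ Zheng ∩ Rania: 10:45–11:15, 13:00–13:15.
Zara ∩ Zheng ∩ Rania ∩ Viktor: 10:45–11:15, 13:00–13:15.
Zara ∩ Zheng ∩ Rania ∩ Viktor ∩ Maya: 11:00–11:15, 13:00–13:15.
Common window lengths: 15, 15 min; longest is 15.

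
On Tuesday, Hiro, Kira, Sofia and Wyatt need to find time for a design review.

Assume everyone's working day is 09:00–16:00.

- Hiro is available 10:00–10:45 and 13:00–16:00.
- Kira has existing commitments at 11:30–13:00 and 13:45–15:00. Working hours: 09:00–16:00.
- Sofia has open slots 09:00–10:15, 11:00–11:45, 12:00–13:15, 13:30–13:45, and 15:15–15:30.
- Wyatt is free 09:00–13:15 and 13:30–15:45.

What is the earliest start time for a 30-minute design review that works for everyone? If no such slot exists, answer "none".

Kira free within 09:00–16:00: 09:00–11:30, 13:00–13:45, 15:00–16:00.
Hiro ∩ Kira: 10:00–10:45, 13:00–13:45, 15:00–16:00.
Hiro ∩ Kira ∩ Sofia: 10:00–10:15, 13:00–13:15, 13:30–13:45, 15:15–15:30.
Hiro ∩ Kira ∩ Sofia ∩ Wyatt: 10:00–10:15, 13:00–13:15, 13:30–13:45, 15:15–15:30.
Windows ≥ 30 min: (none).

none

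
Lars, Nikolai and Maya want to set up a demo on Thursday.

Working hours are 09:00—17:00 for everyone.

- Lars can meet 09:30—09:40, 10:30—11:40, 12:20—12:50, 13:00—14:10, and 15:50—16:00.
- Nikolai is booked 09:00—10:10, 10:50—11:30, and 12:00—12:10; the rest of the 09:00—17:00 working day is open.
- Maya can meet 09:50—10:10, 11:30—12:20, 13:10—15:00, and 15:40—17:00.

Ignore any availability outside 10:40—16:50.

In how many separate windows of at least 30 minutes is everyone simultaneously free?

1

Nikolai free within 09:00–17:00: 10:10–10:50, 11:30–12:00, 12:10–17:00.
Lars ∩ Nikolai: 10:30–10:50, 11:30–11:40, 12:20–12:50, 13:00–14:10, 15:50–16:00.
Lars ∩ Nikolai ∩ Maya: 11:30–11:40, 13:10–14:10, 15:50–16:00.
Restricted to 10:40–16:50: 11:30–11:40, 13:10–14:10, 15:50–16:00.
Windows ≥ 30 min: 13:10–14:10.
That's 1 window.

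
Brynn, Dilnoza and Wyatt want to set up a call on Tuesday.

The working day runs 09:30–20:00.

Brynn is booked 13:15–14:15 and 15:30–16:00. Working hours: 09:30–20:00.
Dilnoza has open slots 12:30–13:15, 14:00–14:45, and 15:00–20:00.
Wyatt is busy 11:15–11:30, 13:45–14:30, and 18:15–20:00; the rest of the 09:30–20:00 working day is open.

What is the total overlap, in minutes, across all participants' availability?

225 minutes

Brynn free within 09:30–20:00: 09:30–13:15, 14:15–15:30, 16:00–20:00.
Wyatt free within 09:30–20:00: 09:30–11:15, 11:30–13:45, 14:30–18:15.
Brynn ∩ Dilnoza: 12:30–13:15, 14:15–14:45, 15:00–15:30, 16:00–20:00.
Brynn ∩ Dilnoza ∩ Wyatt: 12:30–13:15, 14:30–14:45, 15:00–15:30, 16:00–18:15.
Total common minutes: 45 + 15 + 30 + 135 = 225.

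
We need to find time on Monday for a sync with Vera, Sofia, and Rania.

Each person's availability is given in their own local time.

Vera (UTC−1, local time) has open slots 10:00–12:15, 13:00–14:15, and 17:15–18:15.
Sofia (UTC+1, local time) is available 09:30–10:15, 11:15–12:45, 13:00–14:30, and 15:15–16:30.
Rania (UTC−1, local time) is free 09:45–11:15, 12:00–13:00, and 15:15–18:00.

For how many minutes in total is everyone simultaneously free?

Vera → UTC: 11:00–13:15, 14:00–15:15, 18:15–19:15.
Sofia → UTC: 08:30–09:15, 10:15–11:45, 12:00–13:30, 14:15–15:30.
Rania → UTC: 10:45–12:15, 13:00–14:00, 16:15–19:00.
Vera ∩ Sofia: 11:00–11:45, 12:00–13:15, 14:15–15:15.
Vera ∩ Sofia ∩ Rania: 11:00–11:45, 12:00–12:15, 13:00–13:15.
Total common minutes: 45 + 15 + 15 = 75.

75 minutes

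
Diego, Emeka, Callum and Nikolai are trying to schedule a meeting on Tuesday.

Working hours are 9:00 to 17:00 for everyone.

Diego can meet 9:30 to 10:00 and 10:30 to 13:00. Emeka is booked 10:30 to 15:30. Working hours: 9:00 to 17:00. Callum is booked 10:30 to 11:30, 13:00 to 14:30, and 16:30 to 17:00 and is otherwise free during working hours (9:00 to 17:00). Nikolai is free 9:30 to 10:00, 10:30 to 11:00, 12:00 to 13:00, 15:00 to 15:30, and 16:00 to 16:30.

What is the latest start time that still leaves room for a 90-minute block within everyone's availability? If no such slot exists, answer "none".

Emeka free within 09:00–17:00: 09:00–10:30, 15:30–17:00.
Callum free within 09:00–17:00: 09:00–10:30, 11:30–13:00, 14:30–16:30.
Diego ∩ Emeka: 09:30–10:00.
Diego ∩ Emeka ∩ Callum: 09:30–10:00.
Diego ∩ Emeka ∩ Callum ∩ Nikolai: 09:30–10:00.
Windows ≥ 90 min: (none).

none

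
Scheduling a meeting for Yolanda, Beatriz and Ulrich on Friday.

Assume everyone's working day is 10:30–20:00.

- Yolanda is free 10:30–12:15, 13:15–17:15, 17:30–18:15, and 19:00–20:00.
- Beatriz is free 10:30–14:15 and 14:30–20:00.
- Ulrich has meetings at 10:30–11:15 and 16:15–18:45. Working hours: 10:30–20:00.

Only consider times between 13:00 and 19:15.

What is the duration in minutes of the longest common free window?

105 minutes

Ulrich free within 10:30–20:00: 11:15–16:15, 18:45–20:00.
Yolanda ∩ Beatriz: 10:30–12:15, 13:15–14:15, 14:30–17:15, 17:30–18:15, 19:00–20:00.
Yolanda ∩ Beatriz ∩ Ulrich: 11:15–12:15, 13:15–14:15, 14:30–16:15, 19:00–20:00.
Restricted to 13:00–19:15: 13:15–14:15, 14:30–16:15, 19:00–19:15.
Common window lengths: 60, 105, 15 min; longest is 105.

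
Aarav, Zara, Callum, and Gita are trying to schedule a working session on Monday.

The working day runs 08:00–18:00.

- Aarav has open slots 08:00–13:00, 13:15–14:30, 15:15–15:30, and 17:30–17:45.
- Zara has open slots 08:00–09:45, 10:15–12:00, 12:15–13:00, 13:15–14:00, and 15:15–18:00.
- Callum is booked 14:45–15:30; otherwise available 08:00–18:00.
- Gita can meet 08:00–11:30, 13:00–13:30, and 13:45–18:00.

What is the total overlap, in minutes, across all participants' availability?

225 minutes

Callum free within 08:00–18:00: 08:00–14:45, 15:30–18:00.
Aarav ∩ Zara: 08:00–09:45, 10:15–12:00, 12:15–13:00, 13:15–14:00, 15:15–15:30, 17:30–17:45.
Aarav ∩ Zara ∩ Callum: 08:00–09:45, 10:15–12:00, 12:15–13:00, 13:15–14:00, 17:30–17:45.
Aarav ∩ Zara ∩ Callum ∩ Gita: 08:00–09:45, 10:15–11:30, 13:15–13:30, 13:45–14:00, 17:30–17:45.
Total common minutes: 105 + 75 + 15 + 15 + 15 = 225.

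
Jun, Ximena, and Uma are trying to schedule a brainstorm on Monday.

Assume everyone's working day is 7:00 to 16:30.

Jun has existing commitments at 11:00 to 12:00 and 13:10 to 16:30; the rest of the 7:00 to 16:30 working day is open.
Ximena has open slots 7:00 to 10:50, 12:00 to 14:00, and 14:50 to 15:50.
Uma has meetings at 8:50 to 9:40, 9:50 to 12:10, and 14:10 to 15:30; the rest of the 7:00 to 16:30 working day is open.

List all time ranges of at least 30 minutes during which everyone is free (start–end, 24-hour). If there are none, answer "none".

Jun free within 07:00–16:30: 07:00–11:00, 12:00–13:10.
Uma free within 07:00–16:30: 07:00–08:50, 09:40–09:50, 12:10–14:10, 15:30–16:30.
Jun ∩ Ximena: 07:00–10:50, 12:00–13:10.
Jun ∩ Ximena ∩ Uma: 07:00–08:50, 09:40–09:50, 12:10–13:10.
Windows ≥ 30 min: 07:00–08:50, 12:10–13:10.

07:00–08:50, 12:10–13:10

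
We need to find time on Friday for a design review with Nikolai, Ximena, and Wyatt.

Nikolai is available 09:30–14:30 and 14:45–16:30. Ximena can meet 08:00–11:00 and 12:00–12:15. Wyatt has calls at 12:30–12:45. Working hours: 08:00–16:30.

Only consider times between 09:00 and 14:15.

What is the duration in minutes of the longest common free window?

90 minutes

Wyatt free within 08:00–16:30: 08:00–12:30, 12:45–16:30.
Nikolai ∩ Ximena: 09:30–11:00, 12:00–12:15.
Nikolai ∩ Ximena ∩ Wyatt: 09:30–11:00, 12:00–12:15.
Restricted to 09:00–14:15: 09:30–11:00, 12:00–12:15.
Common window lengths: 90, 15 min; longest is 90.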